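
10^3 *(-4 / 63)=-4000 / 63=-63.49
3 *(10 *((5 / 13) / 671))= 150 / 8723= 0.02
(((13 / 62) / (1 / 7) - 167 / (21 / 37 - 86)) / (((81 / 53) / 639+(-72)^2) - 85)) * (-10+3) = -2524028487 / 537201948596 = -0.00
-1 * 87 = -87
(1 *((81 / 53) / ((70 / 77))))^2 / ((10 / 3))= 2381643 / 2809000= 0.85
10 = 10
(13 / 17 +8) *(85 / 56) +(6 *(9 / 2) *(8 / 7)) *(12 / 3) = 7657 / 56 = 136.73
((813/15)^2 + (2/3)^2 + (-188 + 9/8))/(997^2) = 4952177/1789216200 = 0.00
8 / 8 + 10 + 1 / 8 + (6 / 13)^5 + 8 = 56870037 / 2970344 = 19.15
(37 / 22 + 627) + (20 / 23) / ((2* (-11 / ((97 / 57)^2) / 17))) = 1030350077 / 1643994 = 626.74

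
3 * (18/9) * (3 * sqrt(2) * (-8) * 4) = -576 * sqrt(2) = -814.59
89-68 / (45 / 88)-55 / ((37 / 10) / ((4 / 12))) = -81473 / 1665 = -48.93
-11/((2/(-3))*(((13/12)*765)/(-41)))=-902/1105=-0.82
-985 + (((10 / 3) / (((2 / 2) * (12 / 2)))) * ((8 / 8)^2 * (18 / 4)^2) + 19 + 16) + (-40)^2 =2645 / 4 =661.25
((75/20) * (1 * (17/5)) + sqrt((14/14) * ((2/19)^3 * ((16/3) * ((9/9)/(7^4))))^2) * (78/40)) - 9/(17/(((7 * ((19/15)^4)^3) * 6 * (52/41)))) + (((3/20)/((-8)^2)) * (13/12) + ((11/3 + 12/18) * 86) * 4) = 57745118392259155985106481297/56482907228102250000000000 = 1022.35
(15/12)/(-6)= -5/24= -0.21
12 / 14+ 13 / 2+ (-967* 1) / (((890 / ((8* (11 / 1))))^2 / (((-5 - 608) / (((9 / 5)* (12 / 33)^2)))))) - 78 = 121150118849 / 4990230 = 24277.46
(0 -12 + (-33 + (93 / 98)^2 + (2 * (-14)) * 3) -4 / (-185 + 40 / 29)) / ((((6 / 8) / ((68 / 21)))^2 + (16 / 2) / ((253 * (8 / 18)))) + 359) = -30650916457931968 / 85943985620252025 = -0.36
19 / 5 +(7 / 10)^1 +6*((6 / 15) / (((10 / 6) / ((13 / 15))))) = 1437 / 250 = 5.75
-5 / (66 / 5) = -0.38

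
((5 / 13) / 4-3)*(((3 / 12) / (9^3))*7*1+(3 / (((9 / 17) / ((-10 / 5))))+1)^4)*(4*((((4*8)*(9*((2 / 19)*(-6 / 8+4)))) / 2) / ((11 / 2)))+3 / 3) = -3512813686951 / 2881008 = -1219300.22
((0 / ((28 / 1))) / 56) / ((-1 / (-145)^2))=0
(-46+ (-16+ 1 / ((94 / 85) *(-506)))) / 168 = -2949053 / 7990752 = -0.37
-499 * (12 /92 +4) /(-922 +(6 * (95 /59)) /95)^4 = -574423498205 /201311205115881156608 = -0.00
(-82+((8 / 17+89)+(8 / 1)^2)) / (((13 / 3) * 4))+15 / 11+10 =150595 / 9724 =15.49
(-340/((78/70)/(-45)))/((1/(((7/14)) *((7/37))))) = 624750/481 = 1298.86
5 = 5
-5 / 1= -5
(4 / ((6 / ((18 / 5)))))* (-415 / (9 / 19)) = -6308 / 3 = -2102.67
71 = 71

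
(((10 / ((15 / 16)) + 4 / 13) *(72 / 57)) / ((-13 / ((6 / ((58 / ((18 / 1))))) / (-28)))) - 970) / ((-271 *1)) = 632231786 / 176646743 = 3.58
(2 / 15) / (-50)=-1 / 375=-0.00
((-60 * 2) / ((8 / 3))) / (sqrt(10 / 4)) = -9 * sqrt(10) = -28.46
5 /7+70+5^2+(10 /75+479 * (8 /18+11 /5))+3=430144 /315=1365.54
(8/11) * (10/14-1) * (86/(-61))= 1376/4697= 0.29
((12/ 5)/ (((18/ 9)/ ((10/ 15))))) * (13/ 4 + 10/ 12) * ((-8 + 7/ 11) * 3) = -3969/ 55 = -72.16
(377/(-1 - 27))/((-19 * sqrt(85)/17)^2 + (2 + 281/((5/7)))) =-32045/1193752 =-0.03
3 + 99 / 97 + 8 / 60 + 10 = 20594 / 1455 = 14.15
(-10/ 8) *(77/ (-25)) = 77/ 20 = 3.85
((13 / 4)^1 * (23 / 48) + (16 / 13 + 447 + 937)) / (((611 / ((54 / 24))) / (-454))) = -2357229063 / 1016704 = -2318.50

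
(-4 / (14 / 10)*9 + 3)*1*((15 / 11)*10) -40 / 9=-217730 / 693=-314.18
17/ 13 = 1.31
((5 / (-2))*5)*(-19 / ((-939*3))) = -475 / 5634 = -0.08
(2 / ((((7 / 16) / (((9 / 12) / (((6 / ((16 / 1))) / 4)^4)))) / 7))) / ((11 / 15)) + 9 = 41943931 / 99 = 423676.07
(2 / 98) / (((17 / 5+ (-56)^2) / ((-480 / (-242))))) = 1200 / 93067513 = 0.00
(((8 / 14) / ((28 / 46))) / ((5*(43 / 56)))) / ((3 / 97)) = 35696 / 4515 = 7.91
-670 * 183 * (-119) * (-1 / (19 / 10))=-145905900 / 19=-7679257.89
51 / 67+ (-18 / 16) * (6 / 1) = -5.99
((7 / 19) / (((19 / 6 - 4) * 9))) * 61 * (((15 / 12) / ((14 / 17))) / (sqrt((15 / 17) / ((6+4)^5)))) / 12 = -25925 * sqrt(102) / 2052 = -127.60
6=6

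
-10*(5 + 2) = -70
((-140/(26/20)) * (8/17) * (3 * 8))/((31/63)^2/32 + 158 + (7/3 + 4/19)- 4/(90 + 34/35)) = -5163295850496/681373488497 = -7.58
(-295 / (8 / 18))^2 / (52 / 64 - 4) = -138216.18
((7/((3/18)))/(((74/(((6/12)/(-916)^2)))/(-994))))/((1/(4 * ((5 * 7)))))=-365295/7761268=-0.05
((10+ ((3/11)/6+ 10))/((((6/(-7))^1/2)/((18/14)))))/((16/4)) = -1323/88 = -15.03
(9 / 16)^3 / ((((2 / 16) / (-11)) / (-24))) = 24057 / 64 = 375.89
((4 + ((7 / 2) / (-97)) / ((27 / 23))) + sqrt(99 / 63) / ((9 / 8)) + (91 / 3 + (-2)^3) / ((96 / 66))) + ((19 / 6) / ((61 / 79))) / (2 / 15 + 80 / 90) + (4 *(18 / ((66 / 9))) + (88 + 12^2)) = 8 *sqrt(77) / 63 + 171475976117 / 646704432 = 266.27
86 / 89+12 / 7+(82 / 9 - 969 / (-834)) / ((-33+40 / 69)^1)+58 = 60.36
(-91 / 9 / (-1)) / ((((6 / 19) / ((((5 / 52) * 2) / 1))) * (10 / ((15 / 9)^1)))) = 665 / 648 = 1.03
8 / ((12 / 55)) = 110 / 3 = 36.67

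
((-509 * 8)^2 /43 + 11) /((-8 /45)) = -746174565 /344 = -2169112.11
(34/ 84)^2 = 289/ 1764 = 0.16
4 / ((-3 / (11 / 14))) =-22 / 21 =-1.05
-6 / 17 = -0.35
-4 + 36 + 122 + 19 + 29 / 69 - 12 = 11138 / 69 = 161.42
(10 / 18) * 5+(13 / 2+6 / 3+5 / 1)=293 / 18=16.28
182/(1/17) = 3094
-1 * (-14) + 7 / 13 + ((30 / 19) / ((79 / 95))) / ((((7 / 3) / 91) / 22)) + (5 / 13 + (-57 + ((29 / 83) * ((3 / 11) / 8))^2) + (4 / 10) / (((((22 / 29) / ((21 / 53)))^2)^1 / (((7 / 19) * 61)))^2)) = 151265507754923626298961031 / 94418702400264505165760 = 1602.07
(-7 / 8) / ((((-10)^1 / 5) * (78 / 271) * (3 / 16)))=1897 / 234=8.11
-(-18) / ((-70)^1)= -9 / 35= -0.26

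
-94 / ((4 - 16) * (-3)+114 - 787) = 94 / 637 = 0.15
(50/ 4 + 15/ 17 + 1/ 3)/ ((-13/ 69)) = -32177/ 442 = -72.80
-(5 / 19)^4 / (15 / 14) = -1750 / 390963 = -0.00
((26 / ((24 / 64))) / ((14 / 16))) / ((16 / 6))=208 / 7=29.71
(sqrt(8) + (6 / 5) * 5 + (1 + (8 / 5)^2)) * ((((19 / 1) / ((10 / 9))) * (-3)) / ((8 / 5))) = -122607 / 400 - 513 * sqrt(2) / 8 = -397.20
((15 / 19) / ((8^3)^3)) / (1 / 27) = 405 / 2550136832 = 0.00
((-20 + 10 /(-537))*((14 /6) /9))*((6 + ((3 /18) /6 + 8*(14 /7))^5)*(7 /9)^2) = -117910944443760379625 /35506312975872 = -3320844.51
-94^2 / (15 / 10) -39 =-17789 / 3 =-5929.67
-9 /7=-1.29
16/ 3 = 5.33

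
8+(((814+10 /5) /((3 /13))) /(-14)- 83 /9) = -15989 /63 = -253.79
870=870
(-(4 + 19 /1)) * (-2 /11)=46 /11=4.18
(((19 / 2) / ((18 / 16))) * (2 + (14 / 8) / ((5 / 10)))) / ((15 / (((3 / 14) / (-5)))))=-209 / 1575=-0.13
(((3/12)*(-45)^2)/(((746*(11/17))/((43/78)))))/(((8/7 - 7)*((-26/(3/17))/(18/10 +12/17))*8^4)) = 25965765/63347710885888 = 0.00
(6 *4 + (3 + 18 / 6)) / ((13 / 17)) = 39.23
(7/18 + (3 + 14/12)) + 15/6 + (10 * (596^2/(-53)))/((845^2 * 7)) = 6715755409/953651790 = 7.04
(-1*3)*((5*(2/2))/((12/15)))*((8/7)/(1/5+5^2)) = -125/147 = -0.85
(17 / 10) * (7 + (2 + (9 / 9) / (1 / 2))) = 187 / 10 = 18.70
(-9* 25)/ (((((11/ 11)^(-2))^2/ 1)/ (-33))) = 7425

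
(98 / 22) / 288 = 49 / 3168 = 0.02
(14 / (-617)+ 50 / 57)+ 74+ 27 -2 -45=1929178 / 35169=54.85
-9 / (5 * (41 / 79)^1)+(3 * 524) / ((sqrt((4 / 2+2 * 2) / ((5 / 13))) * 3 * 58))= -711 / 205+131 * sqrt(390) / 1131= -1.18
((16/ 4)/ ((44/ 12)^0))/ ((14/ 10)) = 20/ 7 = 2.86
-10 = -10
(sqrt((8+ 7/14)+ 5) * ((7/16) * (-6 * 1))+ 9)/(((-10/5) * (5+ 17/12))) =-54/77+ 27 * sqrt(6)/88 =0.05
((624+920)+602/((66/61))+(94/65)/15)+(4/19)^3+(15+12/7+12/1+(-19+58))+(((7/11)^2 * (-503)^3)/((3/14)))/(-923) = 105663694433950927/402167690925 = 262735.41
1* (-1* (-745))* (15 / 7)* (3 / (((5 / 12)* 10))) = 8046 / 7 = 1149.43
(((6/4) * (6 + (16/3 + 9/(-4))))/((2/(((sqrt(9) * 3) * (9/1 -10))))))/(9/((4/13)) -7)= -981/356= -2.76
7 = 7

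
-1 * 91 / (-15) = 91 / 15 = 6.07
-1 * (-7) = 7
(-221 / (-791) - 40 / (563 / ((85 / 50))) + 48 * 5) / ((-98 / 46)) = -2459862765 / 21821317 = -112.73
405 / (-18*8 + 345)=135 / 67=2.01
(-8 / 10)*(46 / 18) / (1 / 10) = -184 / 9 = -20.44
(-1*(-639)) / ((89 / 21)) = 13419 / 89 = 150.78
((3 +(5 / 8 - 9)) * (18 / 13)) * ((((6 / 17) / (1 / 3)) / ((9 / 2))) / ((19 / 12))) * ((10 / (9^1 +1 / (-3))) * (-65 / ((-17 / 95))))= -1741500 / 3757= -463.53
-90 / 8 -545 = -2225 / 4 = -556.25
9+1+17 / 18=10.94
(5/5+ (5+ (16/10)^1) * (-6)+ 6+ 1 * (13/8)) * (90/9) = -1239/4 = -309.75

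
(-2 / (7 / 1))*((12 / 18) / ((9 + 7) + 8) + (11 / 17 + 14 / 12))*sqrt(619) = -161*sqrt(619) / 306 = -13.09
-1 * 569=-569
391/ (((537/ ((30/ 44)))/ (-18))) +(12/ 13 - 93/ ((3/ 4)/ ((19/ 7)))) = -61742281/ 179179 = -344.58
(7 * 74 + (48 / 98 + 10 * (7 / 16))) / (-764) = -0.68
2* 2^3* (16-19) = -48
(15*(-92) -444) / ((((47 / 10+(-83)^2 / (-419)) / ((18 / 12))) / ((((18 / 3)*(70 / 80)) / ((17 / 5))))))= 100308600 / 278783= 359.81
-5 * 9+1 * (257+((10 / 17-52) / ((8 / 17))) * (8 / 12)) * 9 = 3225 / 2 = 1612.50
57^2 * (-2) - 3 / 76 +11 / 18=-4444241 / 684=-6497.43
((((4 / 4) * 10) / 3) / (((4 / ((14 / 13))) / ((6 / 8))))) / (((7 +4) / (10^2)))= 6.12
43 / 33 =1.30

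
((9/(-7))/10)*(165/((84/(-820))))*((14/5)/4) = 4059/28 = 144.96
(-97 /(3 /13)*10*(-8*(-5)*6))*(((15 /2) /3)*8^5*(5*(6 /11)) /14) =-1239613440000 /77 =-16098875844.16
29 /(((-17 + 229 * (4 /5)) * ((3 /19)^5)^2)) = 889004607381145 /49069719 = 18117173.39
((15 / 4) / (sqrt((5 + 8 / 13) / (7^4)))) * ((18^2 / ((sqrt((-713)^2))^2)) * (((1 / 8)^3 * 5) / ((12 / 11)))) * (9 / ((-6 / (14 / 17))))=-22920975 * sqrt(949) / 1292054382592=-0.00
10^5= 100000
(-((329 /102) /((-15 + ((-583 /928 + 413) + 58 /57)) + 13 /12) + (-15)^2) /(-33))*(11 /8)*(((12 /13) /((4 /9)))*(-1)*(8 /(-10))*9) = 503614896093 /3592185850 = 140.20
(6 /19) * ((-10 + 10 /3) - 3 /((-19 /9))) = -1.66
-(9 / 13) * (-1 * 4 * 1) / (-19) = -36 / 247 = -0.15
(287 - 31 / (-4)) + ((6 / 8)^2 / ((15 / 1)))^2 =1886409 / 6400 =294.75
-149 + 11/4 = -585/4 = -146.25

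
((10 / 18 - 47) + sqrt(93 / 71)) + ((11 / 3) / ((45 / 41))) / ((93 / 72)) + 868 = sqrt(6603) / 71 + 127742 / 155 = 825.29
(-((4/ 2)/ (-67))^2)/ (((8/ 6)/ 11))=-33/ 4489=-0.01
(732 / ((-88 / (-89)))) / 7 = 16287 / 154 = 105.76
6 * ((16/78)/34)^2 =0.00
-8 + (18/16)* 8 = 1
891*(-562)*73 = -36554166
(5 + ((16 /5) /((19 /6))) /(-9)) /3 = 1393 /855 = 1.63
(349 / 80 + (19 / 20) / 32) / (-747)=-0.01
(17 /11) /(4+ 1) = 0.31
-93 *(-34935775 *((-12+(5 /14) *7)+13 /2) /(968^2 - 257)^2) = -9747081225 /877532412289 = -0.01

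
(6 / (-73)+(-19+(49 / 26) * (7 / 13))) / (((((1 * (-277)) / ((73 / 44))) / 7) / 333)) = 252.25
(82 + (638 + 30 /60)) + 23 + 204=1895 /2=947.50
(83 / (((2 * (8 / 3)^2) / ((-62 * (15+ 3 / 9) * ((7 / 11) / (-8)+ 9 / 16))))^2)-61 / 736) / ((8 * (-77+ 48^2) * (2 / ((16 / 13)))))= 63105168810373 / 21121108017152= 2.99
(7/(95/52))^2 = 132496/9025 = 14.68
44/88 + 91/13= 15/2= 7.50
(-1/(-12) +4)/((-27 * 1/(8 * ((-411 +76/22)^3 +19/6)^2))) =-14318943431289860370896161/2582935938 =-5543669597309950.93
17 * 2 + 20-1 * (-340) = 394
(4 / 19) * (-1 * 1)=-4 / 19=-0.21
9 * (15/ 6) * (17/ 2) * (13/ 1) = 9945/ 4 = 2486.25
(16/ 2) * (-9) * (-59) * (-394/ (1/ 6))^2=23739931008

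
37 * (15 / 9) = 61.67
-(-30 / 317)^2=-900 / 100489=-0.01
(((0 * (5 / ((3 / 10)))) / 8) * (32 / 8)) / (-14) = 0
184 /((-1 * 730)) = -92 /365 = -0.25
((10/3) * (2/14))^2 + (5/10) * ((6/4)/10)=5323/17640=0.30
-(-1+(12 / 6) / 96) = 47 / 48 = 0.98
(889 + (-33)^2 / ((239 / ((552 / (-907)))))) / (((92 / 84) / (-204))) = -822999535596 / 4985779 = -165069.40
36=36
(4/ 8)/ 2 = 1/ 4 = 0.25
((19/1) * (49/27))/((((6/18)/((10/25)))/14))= 26068/45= 579.29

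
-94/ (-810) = 47/ 405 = 0.12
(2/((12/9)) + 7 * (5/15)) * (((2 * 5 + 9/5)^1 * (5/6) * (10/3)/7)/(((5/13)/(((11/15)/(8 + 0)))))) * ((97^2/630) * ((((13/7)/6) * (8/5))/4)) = 23735736167/3000564000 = 7.91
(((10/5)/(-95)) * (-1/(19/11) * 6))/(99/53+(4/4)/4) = 27984/810445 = 0.03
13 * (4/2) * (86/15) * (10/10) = 2236/15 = 149.07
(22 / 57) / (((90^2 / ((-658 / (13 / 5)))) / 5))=-3619 / 60021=-0.06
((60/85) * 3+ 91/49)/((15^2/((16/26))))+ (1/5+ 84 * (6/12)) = 42.21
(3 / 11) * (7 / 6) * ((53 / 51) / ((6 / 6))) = 371 / 1122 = 0.33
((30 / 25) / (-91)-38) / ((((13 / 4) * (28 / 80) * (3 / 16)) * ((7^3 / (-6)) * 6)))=4427776 / 8521149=0.52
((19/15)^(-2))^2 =50625/130321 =0.39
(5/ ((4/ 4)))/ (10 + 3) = 5/ 13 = 0.38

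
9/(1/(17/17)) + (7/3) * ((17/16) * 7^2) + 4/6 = 131.15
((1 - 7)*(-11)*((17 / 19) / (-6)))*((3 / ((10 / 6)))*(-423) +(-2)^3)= 719389 / 95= 7572.52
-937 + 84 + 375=-478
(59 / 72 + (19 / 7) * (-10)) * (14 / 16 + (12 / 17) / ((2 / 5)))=-4762853 / 68544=-69.49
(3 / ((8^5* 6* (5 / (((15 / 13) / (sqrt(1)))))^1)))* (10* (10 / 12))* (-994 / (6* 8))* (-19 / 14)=33725 / 40894464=0.00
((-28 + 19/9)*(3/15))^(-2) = 2025/54289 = 0.04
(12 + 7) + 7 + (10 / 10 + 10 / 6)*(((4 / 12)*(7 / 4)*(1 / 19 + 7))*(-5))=-4934 / 171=-28.85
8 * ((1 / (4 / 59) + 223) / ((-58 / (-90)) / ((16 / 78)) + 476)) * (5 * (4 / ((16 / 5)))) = 1426500 / 57497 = 24.81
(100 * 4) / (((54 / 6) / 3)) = 400 / 3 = 133.33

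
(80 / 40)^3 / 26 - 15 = -14.69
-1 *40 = -40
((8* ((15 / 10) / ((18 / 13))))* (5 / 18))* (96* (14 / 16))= 1820 / 9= 202.22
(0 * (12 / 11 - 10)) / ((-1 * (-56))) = 0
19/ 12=1.58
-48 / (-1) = 48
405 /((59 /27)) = 10935 /59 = 185.34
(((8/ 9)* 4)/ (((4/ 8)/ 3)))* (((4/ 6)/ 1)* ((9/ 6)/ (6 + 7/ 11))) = 3.21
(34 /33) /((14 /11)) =17 /21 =0.81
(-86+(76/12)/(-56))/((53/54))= -130203/1484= -87.74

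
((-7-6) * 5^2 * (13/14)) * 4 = -8450/7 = -1207.14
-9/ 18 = -1/ 2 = -0.50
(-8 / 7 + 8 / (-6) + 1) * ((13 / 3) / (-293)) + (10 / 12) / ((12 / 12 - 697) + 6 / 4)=58778 / 2848839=0.02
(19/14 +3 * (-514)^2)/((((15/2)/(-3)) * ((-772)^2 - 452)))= -11096251/20843620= -0.53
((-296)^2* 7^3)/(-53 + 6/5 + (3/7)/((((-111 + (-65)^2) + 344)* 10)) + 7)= -625207799552/932019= -670810.14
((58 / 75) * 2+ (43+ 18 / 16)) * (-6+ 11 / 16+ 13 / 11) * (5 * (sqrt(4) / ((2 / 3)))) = -19921981 / 7040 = -2829.83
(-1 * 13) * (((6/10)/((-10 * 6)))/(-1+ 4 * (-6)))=-13/2500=-0.01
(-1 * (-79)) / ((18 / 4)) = 158 / 9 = 17.56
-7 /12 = -0.58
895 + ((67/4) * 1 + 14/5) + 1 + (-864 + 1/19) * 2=-308691/380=-812.34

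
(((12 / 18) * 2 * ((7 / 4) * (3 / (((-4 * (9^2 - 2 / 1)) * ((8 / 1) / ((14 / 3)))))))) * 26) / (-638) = 637 / 1209648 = 0.00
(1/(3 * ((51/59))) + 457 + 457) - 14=137759/153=900.39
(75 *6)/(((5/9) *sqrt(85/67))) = 162 *sqrt(5695)/17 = 719.14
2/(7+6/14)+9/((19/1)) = 367/494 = 0.74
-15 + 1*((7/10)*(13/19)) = -2759/190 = -14.52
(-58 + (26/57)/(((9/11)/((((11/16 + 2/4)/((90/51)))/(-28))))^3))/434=-153973036172511679/1152142834139136000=-0.13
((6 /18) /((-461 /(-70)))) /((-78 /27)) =-105 /5993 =-0.02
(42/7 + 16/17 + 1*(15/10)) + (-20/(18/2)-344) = -103361/306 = -337.78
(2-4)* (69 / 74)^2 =-4761 / 2738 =-1.74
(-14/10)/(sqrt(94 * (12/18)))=-7 * sqrt(141)/470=-0.18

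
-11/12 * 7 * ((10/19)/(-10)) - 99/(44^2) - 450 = -4511525/10032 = -449.71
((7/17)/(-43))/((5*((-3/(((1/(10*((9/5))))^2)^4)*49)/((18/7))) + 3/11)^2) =-847/877583758081243543853960834739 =-0.00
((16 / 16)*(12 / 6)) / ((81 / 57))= 38 / 27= 1.41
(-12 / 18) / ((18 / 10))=-10 / 27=-0.37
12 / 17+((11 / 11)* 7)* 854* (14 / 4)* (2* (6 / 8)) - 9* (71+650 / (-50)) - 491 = 1032655 / 34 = 30372.21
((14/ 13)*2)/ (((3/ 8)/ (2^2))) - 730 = -27574/ 39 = -707.03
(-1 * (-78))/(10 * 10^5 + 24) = 39/500012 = 0.00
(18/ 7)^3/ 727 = 5832/ 249361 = 0.02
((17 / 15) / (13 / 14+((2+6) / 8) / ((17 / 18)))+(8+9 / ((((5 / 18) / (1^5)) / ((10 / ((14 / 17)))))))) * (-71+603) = 1517360672 / 7095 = 213863.38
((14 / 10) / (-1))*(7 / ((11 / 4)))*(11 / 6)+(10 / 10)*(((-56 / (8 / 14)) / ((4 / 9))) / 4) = -7399 / 120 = -61.66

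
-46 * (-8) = 368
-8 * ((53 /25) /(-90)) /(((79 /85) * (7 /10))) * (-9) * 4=-28832 /2765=-10.43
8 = 8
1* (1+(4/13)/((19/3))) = 259/247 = 1.05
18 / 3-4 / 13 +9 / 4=413 / 52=7.94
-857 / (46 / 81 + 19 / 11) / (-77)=69417 / 14315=4.85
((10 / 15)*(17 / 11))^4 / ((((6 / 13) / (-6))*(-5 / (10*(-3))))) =-34744736 / 395307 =-87.89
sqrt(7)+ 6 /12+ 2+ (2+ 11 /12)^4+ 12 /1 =sqrt(7)+ 1801297 /20736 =89.51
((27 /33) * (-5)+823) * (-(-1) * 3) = 27024 /11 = 2456.73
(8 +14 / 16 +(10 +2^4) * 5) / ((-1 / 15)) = -16665 / 8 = -2083.12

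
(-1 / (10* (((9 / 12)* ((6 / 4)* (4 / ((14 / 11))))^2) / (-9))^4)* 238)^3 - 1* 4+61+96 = 94694365296227804489648922745458181 / 654318972870484080973094436610125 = 144.72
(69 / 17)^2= 4761 / 289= 16.47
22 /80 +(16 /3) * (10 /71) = 8743 /8520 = 1.03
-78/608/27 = -13/2736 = -0.00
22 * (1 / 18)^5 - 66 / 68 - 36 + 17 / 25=-14571871349 / 401533200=-36.29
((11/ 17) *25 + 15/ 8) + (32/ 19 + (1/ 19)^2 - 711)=-33938177/ 49096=-691.26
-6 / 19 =-0.32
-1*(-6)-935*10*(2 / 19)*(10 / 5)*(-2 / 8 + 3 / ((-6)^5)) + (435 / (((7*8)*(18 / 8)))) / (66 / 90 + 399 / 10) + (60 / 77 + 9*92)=767189129417 / 577820628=1327.73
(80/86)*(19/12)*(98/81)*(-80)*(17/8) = -3165400/10449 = -302.94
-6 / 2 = -3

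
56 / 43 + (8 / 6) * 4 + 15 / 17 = 16487 / 2193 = 7.52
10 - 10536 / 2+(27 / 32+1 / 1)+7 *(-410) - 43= -261413 / 32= -8169.16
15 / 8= 1.88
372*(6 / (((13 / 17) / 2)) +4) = 95232 / 13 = 7325.54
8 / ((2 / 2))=8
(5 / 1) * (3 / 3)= 5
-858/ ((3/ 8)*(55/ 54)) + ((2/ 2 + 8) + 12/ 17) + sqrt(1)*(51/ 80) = -3041037/ 1360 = -2236.06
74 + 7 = 81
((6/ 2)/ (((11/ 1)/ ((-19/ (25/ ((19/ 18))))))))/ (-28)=361/ 46200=0.01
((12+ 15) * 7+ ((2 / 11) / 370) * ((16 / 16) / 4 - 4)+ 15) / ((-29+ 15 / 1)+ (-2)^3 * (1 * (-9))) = 332109 / 94424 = 3.52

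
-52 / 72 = -13 / 18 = -0.72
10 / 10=1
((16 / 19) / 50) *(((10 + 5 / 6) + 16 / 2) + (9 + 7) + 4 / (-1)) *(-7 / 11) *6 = -2072 / 1045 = -1.98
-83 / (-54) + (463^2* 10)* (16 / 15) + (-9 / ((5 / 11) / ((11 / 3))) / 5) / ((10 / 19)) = 7717196078 / 3375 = 2286576.62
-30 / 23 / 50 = -3 / 115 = -0.03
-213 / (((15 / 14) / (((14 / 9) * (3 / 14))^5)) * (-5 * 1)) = 994 / 6075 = 0.16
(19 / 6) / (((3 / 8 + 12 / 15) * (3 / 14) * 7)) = 760 / 423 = 1.80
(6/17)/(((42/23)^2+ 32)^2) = 839523/2969822344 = 0.00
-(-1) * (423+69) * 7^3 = 168756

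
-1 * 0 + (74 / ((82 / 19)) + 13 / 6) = 19.31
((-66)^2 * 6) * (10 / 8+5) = 163350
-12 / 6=-2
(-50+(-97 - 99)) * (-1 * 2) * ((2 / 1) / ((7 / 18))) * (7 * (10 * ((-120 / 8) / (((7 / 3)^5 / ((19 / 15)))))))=-817763040 / 16807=-48656.10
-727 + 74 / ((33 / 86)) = -17627 / 33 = -534.15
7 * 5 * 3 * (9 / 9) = 105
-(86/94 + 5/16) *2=-923/376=-2.45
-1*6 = -6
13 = 13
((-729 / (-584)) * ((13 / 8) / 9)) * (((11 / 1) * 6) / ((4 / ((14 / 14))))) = 34749 / 9344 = 3.72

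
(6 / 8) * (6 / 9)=1 / 2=0.50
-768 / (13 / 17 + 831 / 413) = -674016 / 2437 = -276.58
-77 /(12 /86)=-3311 /6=-551.83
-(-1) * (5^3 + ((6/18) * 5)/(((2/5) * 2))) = 1525/12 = 127.08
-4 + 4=0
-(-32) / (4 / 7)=56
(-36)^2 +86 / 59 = 1297.46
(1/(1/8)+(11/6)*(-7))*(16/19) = -232/57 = -4.07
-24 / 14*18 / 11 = -2.81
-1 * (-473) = 473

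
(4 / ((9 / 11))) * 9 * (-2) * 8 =-704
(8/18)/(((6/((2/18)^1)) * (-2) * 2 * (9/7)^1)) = -7/4374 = -0.00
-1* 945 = -945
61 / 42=1.45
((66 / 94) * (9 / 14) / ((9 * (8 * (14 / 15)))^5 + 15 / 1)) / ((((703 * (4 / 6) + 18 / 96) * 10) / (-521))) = -77368500 / 2113878627774965093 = -0.00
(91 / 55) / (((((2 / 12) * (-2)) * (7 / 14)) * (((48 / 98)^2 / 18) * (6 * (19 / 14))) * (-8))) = 1529437 / 133760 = 11.43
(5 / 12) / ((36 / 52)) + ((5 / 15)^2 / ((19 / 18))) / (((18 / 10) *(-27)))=11075 / 18468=0.60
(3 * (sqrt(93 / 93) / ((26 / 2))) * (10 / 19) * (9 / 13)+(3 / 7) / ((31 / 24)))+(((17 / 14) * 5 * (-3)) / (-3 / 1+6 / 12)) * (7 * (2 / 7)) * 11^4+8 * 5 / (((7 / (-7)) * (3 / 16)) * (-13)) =445993385692 / 2090361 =213357.11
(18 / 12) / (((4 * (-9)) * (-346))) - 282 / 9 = -31.33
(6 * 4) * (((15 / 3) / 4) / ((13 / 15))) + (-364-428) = -9846 / 13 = -757.38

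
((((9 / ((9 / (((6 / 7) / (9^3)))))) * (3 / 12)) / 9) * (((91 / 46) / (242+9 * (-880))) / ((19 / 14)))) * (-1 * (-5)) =-455 / 14676020964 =-0.00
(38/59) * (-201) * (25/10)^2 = -95475/118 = -809.11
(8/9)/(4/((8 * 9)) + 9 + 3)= 0.07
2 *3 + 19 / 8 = 67 / 8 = 8.38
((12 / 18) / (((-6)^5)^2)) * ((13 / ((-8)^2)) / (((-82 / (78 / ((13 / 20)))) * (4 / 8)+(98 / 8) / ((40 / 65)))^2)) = 325 / 55547555543136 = 0.00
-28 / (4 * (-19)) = 7 / 19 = 0.37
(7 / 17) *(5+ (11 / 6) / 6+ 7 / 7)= 1589 / 612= 2.60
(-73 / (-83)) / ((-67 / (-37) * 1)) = 2701 / 5561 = 0.49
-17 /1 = -17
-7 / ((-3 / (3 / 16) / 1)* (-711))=-7 / 11376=-0.00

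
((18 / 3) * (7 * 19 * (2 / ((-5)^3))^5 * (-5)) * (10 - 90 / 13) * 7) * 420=120121344 / 3173828125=0.04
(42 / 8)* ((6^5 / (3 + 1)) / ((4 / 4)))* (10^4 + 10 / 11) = 1122762060 / 11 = 102069278.18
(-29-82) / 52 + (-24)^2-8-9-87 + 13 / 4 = 12301 / 26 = 473.12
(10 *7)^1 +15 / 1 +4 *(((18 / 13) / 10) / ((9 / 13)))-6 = 399 / 5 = 79.80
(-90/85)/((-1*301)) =18/5117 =0.00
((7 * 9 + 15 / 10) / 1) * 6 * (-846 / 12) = -54567 / 2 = -27283.50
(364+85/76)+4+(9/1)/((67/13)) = 1888443/5092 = 370.86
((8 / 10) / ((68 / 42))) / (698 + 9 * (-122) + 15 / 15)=-2 / 1615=-0.00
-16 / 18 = -8 / 9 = -0.89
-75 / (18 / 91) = -379.17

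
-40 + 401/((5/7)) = 2607/5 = 521.40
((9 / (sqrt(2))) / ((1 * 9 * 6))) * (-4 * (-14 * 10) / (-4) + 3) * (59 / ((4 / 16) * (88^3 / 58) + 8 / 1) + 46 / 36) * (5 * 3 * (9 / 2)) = -227804285 * sqrt(2) / 227776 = -1414.39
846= 846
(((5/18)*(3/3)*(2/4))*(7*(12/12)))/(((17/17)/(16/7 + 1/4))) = 355/144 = 2.47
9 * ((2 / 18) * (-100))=-100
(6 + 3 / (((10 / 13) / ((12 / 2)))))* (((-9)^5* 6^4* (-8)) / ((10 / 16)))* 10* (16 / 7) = 3291294892032 / 5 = 658258978406.40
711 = 711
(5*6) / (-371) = -0.08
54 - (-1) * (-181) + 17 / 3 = -364 / 3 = -121.33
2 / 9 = 0.22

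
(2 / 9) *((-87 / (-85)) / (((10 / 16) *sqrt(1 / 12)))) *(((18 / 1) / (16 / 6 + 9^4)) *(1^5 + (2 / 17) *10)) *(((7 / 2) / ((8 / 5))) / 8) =0.00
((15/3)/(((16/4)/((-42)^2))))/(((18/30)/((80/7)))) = 42000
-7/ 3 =-2.33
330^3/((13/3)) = 107811000/13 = 8293153.85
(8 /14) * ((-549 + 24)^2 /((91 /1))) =22500 /13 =1730.77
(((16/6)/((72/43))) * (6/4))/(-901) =-43/16218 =-0.00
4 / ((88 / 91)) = 91 / 22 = 4.14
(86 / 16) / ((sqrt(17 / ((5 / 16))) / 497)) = 21371*sqrt(85) / 544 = 362.19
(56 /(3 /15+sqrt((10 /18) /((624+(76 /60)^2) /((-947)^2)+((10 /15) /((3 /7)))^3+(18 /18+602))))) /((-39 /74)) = -205483802723523520 /377916519551649+2943276000 * sqrt(12396464932645) /125972173183883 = -461.46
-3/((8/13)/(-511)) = 19929/8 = 2491.12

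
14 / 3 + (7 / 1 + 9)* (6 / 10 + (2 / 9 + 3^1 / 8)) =1072 / 45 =23.82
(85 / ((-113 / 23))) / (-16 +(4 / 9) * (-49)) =207 / 452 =0.46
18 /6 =3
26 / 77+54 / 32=2495 / 1232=2.03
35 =35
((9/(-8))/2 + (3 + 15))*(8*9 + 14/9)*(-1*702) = -3601611/4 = -900402.75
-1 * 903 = -903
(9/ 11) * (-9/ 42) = -27/ 154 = -0.18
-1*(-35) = 35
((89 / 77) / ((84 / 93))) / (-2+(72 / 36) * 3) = 2759 / 8624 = 0.32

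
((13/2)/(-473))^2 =169/894916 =0.00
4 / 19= 0.21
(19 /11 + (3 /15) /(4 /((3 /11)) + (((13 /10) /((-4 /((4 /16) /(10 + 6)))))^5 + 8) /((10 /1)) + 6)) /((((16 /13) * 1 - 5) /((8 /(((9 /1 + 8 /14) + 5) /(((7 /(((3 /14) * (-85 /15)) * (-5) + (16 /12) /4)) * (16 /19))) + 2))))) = -15755308493899683494810752 /76224907154332641096253653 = -0.21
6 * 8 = 48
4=4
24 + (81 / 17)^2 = 13497 / 289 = 46.70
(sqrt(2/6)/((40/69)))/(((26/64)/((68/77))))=6256 * sqrt(3)/5005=2.16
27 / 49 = 0.55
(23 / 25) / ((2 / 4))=1.84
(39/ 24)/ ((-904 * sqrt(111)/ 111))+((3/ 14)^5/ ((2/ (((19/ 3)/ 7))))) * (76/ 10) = -0.02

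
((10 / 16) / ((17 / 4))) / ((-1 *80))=-1 / 544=-0.00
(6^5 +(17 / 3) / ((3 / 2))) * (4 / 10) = 140036 / 45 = 3111.91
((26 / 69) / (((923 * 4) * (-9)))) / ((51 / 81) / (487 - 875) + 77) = -194 / 1317234955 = -0.00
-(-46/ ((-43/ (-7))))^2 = -103684/ 1849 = -56.08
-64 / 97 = -0.66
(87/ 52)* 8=174/ 13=13.38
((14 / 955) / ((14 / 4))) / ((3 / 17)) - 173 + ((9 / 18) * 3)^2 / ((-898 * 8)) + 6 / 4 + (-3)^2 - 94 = -21115367897 / 82328640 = -256.48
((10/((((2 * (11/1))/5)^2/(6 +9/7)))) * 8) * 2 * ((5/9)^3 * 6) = 4250000/68607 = 61.95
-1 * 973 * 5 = -4865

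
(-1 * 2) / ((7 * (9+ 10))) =-2 / 133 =-0.02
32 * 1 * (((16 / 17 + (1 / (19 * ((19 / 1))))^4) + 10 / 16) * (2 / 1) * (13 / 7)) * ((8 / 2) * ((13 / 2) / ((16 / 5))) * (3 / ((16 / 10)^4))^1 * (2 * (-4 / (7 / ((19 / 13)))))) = -1156.47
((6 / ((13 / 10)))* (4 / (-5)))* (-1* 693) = 2558.77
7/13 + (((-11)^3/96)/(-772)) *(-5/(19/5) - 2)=2922269/6101888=0.48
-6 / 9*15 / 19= -0.53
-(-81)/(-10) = -8.10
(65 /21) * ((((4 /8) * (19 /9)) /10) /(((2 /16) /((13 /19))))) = 338 /189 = 1.79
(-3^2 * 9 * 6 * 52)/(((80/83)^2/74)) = -805206987/400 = -2013017.47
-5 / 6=-0.83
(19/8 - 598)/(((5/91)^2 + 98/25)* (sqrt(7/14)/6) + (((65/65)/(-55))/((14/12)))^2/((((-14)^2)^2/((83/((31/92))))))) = 25796457167348571078375/5944595926662691607479273 - 21661378560583320952412144125* sqrt(2)/23778383706650766429917092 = -1288.30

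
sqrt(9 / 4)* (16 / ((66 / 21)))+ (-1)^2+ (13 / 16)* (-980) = -34655 / 44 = -787.61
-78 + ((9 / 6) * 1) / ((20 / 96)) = -354 / 5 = -70.80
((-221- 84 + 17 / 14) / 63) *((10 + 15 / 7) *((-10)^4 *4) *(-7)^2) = -7230100000 / 63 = -114763492.06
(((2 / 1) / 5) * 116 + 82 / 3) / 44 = 553 / 330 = 1.68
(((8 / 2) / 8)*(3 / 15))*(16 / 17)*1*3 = 24 / 85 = 0.28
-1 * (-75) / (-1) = -75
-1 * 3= -3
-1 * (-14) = 14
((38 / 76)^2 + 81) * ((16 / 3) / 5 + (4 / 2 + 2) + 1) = 5915 / 12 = 492.92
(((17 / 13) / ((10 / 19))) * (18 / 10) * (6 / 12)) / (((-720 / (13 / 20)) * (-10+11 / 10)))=323 / 1424000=0.00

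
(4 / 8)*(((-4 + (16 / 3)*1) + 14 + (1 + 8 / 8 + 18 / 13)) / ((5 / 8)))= 584 / 39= 14.97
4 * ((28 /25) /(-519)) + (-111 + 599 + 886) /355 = 3557578 /921225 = 3.86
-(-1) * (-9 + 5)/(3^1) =-4/3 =-1.33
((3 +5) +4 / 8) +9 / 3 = 23 / 2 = 11.50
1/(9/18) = 2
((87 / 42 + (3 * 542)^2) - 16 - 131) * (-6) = -15862386.43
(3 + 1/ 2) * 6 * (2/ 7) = 6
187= 187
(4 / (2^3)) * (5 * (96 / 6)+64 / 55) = 2232 / 55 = 40.58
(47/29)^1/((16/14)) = 329/232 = 1.42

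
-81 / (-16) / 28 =81 / 448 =0.18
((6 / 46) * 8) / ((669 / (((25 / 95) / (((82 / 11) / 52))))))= 11440 / 3995491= 0.00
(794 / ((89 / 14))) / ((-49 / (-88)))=139744 / 623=224.31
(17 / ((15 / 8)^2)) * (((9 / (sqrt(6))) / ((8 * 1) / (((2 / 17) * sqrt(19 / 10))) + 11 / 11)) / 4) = -2584 * sqrt(6) / 3466575 + 18496 * sqrt(285) / 3466575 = 0.09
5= 5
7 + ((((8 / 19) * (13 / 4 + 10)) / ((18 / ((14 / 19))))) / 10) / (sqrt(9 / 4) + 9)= 341251 / 48735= 7.00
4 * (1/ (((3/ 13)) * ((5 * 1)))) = 52/ 15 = 3.47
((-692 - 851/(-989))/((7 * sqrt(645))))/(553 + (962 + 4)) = -29719 * sqrt(645)/294906255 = -0.00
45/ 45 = 1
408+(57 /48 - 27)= 6115 /16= 382.19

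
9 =9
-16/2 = -8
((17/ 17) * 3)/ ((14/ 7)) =3/ 2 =1.50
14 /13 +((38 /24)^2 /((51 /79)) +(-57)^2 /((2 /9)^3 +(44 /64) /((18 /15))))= 5569.36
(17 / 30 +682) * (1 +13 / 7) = 40954 / 21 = 1950.19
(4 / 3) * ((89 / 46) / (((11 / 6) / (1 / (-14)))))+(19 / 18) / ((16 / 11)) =318875 / 510048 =0.63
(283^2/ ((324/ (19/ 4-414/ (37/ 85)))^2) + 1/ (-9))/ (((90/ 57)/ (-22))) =-65668745731725829/ 6898182912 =-9519716.51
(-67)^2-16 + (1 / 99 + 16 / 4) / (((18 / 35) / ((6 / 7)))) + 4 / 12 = 1330565 / 297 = 4480.02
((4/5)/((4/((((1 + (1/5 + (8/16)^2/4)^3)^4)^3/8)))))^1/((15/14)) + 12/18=22573514002720665152520779778017640217945601843817109628777320680632349/32451855365842672678315602057625600000000000000000000000000000000000000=0.70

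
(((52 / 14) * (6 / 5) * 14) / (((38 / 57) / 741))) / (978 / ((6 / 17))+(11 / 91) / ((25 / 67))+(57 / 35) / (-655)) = 20670298740 / 825923081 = 25.03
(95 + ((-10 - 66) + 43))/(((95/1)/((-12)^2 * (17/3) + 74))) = 580.84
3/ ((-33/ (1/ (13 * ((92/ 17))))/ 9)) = -0.01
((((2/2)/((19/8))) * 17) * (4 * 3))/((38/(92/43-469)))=-16381200/15523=-1055.29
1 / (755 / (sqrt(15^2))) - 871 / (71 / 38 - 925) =5103035 / 5296929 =0.96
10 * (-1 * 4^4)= -2560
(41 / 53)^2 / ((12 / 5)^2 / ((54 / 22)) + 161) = 126075 / 34413059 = 0.00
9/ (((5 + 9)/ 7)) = 9/ 2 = 4.50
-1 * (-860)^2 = -739600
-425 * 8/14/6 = -850/21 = -40.48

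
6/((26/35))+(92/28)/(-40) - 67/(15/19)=-839441/10920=-76.87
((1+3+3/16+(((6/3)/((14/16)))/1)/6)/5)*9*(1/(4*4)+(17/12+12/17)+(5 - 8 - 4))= -1206203/30464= -39.59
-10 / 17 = -0.59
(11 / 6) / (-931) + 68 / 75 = 126341 / 139650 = 0.90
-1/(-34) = 1/34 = 0.03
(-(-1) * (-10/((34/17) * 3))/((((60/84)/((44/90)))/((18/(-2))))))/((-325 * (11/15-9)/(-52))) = -154/775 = -0.20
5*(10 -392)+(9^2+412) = -1417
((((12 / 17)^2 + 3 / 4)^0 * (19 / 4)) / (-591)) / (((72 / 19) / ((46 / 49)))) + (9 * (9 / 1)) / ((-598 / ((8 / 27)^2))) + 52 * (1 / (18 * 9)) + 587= 2196866927681 / 3740576112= 587.31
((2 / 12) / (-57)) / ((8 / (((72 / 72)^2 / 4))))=-1 / 10944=-0.00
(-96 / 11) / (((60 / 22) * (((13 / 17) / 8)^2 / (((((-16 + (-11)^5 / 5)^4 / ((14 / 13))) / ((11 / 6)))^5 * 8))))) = -175916333495085978131358446054167284302782309053103270880596703294665368823353535910571085926697613877367904805838848 / 1290695265293121337890625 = -136295792062996971801078300000000000000000000000000000000000000000000000000000000000000000000.00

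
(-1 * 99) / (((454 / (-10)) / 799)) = 395505 / 227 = 1742.31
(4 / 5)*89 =356 / 5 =71.20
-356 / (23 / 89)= -1377.57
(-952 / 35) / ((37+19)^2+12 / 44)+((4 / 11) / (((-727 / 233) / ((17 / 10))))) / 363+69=68.99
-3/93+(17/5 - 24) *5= -3194/31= -103.03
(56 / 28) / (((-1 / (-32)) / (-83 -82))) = -10560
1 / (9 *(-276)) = -1 / 2484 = -0.00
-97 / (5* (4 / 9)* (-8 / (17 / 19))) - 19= -42919 / 3040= -14.12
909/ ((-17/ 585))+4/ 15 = -7976407/ 255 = -31280.03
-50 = -50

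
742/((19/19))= 742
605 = 605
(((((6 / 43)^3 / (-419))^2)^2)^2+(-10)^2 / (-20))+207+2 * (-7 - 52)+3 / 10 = 1278741300841518952412003373615546274035779819521029409280605323 / 15168935953042929447354725665664843108372239289883938624726410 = 84.30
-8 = -8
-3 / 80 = -0.04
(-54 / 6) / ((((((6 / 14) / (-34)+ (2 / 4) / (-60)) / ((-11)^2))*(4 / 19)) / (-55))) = -4062677850 / 299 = -13587551.34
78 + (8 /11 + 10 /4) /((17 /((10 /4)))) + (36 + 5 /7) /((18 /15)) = 1713269 /15708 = 109.07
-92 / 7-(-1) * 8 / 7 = -12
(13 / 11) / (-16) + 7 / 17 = 1011 / 2992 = 0.34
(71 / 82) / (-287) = -71 / 23534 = -0.00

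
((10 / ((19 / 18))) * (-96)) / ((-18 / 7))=6720 / 19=353.68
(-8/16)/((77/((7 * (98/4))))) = -1.11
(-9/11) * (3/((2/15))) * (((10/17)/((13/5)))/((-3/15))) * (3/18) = 16875/4862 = 3.47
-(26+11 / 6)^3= -4657463 / 216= -21562.33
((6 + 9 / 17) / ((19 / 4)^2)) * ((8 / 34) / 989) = 7104 / 103181381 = 0.00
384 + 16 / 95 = 36496 / 95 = 384.17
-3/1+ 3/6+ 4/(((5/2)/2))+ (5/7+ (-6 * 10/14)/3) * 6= -251/70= -3.59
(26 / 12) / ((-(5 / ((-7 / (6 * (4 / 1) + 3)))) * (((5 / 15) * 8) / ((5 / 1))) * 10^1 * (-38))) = -91 / 164160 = -0.00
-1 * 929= -929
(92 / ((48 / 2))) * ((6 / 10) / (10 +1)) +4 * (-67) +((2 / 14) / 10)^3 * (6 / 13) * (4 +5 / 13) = -85376694069 / 318818500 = -267.79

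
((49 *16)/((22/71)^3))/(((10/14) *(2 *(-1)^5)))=-122763473/6655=-18446.80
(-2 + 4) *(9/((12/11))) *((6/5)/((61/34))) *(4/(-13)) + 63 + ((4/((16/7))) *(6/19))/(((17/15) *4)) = 611928279/10245560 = 59.73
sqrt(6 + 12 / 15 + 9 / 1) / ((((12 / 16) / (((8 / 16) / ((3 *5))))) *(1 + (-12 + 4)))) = -2 *sqrt(395) / 1575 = -0.03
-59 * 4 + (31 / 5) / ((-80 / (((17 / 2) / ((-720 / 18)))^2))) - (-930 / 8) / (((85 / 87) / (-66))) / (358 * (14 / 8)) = -248.54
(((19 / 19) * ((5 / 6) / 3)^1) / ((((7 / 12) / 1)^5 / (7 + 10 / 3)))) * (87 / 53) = 62138880 / 890771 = 69.76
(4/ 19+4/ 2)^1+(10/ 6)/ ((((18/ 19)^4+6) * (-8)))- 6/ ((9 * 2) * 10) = 4340679053/ 2022136560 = 2.15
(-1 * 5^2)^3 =-15625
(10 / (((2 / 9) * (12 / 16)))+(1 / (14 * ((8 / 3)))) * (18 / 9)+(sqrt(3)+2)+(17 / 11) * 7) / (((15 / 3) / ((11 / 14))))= 11 * sqrt(3) / 70+44889 / 3920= 11.72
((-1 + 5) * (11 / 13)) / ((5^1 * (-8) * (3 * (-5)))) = 11 / 1950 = 0.01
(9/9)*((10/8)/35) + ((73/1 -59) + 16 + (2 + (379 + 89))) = 14001/28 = 500.04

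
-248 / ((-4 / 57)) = 3534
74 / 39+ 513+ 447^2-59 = 7810331 / 39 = 200264.90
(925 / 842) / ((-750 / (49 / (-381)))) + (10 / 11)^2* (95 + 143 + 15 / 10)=197.93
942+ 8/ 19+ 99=19787/ 19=1041.42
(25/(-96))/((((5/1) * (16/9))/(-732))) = 2745/128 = 21.45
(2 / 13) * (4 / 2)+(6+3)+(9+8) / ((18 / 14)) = 2636 / 117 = 22.53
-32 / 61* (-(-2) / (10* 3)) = -32 / 915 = -0.03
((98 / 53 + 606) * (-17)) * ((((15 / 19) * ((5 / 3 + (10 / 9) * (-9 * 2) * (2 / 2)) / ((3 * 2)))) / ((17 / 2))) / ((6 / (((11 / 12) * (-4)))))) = -48726700 / 27189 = -1792.15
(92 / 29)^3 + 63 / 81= 7178915 / 219501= 32.71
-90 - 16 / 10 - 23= -573 / 5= -114.60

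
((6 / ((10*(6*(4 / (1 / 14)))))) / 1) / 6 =1 / 3360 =0.00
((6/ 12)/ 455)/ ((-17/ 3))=-3/ 15470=-0.00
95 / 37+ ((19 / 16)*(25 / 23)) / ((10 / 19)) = 136705 / 27232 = 5.02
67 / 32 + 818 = 26243 / 32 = 820.09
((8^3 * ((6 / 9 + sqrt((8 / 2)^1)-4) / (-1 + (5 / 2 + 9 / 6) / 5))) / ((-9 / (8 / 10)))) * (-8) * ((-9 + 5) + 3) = -65536 / 27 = -2427.26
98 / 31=3.16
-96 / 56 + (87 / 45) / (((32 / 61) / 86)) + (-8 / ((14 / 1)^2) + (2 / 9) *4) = 11151289 / 35280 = 316.08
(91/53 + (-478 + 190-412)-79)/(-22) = 20598/583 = 35.33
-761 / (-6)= 761 / 6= 126.83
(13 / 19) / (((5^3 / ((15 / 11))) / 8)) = 312 / 5225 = 0.06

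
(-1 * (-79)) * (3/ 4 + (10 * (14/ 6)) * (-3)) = -21883/ 4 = -5470.75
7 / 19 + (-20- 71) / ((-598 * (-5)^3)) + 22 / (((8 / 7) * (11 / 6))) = 593621 / 54625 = 10.87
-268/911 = -0.29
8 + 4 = 12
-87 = -87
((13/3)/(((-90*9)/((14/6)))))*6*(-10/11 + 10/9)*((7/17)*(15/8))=-3185/272646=-0.01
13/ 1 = 13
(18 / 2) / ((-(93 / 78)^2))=-6084 / 961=-6.33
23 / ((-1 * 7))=-23 / 7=-3.29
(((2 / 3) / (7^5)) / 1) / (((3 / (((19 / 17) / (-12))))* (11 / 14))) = -19 / 12122649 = -0.00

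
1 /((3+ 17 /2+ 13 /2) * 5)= 1 /90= 0.01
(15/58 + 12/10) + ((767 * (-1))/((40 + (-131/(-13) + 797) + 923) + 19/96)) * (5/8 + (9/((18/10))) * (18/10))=-1737293991/640697870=-2.71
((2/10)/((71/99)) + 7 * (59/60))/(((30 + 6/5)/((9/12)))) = 2347/13632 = 0.17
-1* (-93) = 93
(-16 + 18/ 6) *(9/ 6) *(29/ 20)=-1131/ 40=-28.28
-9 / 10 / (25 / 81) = -729 / 250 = -2.92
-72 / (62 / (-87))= 101.03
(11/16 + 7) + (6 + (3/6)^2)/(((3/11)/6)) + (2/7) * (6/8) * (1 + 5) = 16405/112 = 146.47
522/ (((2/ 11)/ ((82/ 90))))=13079/ 5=2615.80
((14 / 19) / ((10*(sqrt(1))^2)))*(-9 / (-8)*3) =189 / 760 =0.25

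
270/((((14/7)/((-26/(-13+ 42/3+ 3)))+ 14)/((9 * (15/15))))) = 15795/89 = 177.47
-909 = -909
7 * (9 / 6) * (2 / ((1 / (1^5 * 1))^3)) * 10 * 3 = 630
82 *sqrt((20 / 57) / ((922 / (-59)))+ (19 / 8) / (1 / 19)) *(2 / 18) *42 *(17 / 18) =4879 *sqrt(498279031458) / 1418958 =2427.16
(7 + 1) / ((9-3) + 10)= 1 / 2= 0.50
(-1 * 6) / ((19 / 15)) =-90 / 19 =-4.74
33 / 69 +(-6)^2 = 839 / 23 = 36.48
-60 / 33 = -20 / 11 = -1.82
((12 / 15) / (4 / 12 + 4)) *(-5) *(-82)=984 / 13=75.69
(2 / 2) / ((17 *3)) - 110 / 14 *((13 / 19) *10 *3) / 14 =-546044 / 47481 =-11.50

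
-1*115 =-115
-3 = -3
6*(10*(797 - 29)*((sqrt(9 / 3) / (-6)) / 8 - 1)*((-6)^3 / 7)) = 207360*sqrt(3) / 7 + 9953280 / 7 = 1473205.44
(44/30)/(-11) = -2/15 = -0.13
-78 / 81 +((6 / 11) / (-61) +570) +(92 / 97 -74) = 871603892 / 1757349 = 495.98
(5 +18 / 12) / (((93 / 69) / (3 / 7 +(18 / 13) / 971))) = 873885 / 421414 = 2.07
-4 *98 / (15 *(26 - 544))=28 / 555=0.05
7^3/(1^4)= 343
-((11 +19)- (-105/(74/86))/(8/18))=-45075/148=-304.56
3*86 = 258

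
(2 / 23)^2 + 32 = 16932 / 529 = 32.01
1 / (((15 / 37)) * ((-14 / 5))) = -0.88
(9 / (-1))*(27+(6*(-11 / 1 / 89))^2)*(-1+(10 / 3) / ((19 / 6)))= -1964007 / 150499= -13.05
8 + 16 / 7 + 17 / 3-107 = -1912 / 21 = -91.05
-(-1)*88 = 88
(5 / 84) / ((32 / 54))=45 / 448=0.10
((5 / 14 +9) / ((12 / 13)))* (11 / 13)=1441 / 168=8.58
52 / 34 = 26 / 17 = 1.53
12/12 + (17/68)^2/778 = 12449/12448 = 1.00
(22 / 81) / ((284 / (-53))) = -583 / 11502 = -0.05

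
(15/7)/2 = 15/14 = 1.07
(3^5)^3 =14348907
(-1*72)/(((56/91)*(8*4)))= -117/32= -3.66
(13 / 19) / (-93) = -0.01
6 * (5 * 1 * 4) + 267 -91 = 296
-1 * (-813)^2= -660969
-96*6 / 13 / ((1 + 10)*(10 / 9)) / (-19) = 2592 / 13585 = 0.19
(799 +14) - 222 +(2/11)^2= 591.03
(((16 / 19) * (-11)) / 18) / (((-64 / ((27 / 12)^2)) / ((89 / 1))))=8811 / 2432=3.62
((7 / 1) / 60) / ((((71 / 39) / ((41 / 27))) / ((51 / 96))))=63427 / 1226880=0.05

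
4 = 4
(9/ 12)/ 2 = 3/ 8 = 0.38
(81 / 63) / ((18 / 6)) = 3 / 7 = 0.43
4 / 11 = 0.36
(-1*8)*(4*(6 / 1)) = -192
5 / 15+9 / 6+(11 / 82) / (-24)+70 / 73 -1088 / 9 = -50901121 / 430992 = -118.10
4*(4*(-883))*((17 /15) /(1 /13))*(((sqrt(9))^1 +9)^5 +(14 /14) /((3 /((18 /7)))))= -362566327136 /7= -51795189590.86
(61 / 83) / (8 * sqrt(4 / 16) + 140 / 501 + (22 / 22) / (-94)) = 0.17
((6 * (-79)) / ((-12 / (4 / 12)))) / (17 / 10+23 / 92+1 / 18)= 2370 / 361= 6.57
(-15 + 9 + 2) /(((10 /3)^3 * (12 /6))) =-0.05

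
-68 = -68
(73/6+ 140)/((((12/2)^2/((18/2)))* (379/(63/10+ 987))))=3022943/30320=99.70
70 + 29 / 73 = 5139 / 73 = 70.40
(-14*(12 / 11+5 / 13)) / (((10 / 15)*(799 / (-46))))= 203826 / 114257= 1.78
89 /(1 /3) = 267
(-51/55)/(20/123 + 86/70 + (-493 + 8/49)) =307377/162906832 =0.00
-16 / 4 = -4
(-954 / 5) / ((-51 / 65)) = 4134 / 17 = 243.18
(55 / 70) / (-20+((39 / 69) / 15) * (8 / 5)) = -18975 / 481544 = -0.04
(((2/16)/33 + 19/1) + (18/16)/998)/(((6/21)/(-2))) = -35050841/263472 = -133.03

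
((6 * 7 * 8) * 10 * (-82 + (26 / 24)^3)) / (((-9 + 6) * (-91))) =-697495 / 702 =-993.58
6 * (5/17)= 30/17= 1.76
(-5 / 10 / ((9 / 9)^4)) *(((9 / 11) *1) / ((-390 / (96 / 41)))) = 72 / 29315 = 0.00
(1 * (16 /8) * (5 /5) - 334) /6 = -166 /3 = -55.33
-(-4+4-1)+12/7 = 19/7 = 2.71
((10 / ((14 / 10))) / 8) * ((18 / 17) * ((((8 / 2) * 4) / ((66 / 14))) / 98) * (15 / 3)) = 1500 / 9163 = 0.16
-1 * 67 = -67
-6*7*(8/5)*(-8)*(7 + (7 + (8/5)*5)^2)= 623616/5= 124723.20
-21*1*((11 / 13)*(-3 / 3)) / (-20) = -231 / 260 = -0.89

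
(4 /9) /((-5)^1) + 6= 266 /45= 5.91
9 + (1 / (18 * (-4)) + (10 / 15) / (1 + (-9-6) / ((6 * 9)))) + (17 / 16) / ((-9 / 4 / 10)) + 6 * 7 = 47.19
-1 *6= -6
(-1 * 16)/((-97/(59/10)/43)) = 20296/485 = 41.85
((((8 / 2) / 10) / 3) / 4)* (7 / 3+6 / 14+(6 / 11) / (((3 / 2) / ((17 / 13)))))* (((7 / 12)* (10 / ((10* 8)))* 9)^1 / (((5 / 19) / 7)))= 646513 / 343200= 1.88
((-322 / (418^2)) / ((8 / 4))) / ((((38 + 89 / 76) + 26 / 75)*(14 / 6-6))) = 36225 / 5696372539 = 0.00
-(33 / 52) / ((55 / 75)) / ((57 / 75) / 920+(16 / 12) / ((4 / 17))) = -0.15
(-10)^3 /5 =-200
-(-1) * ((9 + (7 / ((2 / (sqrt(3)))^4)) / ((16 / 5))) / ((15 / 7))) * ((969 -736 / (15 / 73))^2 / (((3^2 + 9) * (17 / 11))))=11473065538781 / 9792000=1171677.44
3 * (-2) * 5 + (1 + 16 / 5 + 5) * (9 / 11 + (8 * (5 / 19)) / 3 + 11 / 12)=-15849 / 2090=-7.58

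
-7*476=-3332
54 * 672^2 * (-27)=-658409472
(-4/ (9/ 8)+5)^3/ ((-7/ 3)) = -2197/ 1701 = -1.29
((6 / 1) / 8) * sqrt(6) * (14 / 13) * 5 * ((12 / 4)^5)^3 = 1506635235 * sqrt(6) / 26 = 141941829.01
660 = 660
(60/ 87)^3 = 8000/ 24389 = 0.33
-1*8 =-8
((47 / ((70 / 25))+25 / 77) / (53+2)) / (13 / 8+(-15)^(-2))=0.19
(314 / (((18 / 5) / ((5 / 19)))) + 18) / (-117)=-7003 / 20007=-0.35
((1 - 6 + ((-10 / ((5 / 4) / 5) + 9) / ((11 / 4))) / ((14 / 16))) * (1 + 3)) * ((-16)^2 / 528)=-29376 / 847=-34.68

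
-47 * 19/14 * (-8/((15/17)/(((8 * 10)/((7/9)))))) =2914752/49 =59484.73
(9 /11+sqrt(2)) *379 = 3411 /11+379 *sqrt(2) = 846.08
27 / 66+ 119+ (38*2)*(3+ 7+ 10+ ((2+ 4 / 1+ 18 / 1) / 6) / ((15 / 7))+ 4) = 2085.28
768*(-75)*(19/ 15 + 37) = -2204160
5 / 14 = 0.36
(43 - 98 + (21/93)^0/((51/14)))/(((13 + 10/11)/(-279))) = 951731/867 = 1097.73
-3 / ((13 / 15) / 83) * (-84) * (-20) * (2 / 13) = -12549600 / 169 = -74257.99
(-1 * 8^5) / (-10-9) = 32768 / 19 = 1724.63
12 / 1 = 12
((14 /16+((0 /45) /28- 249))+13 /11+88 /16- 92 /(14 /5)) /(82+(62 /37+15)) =-2083951 /749672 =-2.78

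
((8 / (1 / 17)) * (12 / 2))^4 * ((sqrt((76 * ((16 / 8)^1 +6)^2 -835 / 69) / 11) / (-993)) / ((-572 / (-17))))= -209366433792 * sqrt(254098779) / 11975249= -278691544.42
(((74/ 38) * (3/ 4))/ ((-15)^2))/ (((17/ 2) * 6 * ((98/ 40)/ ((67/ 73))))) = 2479/ 51991695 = 0.00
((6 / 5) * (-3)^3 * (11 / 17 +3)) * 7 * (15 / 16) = -775.46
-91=-91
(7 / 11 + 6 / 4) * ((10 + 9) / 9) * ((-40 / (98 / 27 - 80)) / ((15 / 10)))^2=6429600 / 11692571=0.55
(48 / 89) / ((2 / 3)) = 72 / 89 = 0.81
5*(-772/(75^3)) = -772/84375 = -0.01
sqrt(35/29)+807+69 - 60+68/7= sqrt(1015)/29+5780/7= 826.81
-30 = -30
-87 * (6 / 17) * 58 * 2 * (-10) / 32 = 37845 / 34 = 1113.09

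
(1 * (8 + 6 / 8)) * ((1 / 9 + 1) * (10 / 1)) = 875 / 9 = 97.22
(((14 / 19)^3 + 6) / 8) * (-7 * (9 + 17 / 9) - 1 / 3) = -15122861 / 246924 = -61.25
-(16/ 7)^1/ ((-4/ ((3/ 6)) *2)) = 1/ 7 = 0.14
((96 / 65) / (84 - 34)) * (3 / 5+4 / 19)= 0.02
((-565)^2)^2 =101904600625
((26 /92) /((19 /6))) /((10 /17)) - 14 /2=-6.85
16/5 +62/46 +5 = 1098/115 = 9.55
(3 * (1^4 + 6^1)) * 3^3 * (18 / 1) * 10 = 102060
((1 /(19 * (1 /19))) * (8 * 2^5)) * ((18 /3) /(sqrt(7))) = 1536 * sqrt(7) /7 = 580.55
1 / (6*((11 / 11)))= 0.17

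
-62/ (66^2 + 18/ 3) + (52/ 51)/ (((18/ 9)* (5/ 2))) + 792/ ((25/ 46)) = 450321703/ 308975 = 1457.47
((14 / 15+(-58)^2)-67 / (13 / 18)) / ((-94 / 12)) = -27152 / 65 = -417.72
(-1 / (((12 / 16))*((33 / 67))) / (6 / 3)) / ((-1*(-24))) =-67 / 1188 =-0.06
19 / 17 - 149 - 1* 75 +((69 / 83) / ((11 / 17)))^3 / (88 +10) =-282566612602845 / 1267906796002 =-222.86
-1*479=-479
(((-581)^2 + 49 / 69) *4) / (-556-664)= -23291758 / 21045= -1106.76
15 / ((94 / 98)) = 735 / 47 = 15.64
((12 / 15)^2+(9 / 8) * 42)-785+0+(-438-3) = -117811 / 100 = -1178.11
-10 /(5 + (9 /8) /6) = -160 /83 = -1.93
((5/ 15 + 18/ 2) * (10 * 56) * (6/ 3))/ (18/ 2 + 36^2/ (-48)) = -15680/ 27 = -580.74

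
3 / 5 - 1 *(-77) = 388 / 5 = 77.60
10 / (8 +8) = 5 / 8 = 0.62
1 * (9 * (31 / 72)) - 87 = -665 / 8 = -83.12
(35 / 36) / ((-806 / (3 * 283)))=-9905 / 9672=-1.02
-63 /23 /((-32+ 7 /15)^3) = 0.00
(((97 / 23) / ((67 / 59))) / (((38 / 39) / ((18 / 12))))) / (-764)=-669591 / 89476624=-0.01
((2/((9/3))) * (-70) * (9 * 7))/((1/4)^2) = -47040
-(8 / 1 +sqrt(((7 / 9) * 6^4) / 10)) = -6 * sqrt(70) / 5-8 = -18.04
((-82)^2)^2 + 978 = 45213154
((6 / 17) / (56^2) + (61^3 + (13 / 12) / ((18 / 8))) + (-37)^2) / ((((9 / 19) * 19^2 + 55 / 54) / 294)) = 493039745427 / 1263304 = 390277.99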